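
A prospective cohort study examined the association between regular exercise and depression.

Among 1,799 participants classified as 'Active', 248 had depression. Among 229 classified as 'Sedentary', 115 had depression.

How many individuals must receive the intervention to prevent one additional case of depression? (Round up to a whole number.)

Risk in treated group = 248/1799 = 0.13785; risk in control = 115/229 = 0.50218.
Absolute risk reduction = 0.50218 − 0.13785 = 0.36433
NNT = 1 / ARR = 1 / 0.36433 = 2.745 → round up → 3

3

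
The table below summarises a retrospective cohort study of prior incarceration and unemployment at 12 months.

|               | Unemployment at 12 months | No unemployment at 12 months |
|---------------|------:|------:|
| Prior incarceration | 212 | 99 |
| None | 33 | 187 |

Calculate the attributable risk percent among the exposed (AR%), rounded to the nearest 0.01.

Cells: a = 212, b = 99, c = 33, d = 187.
Risk in exposed = 212/311 = 0.68167; risk in unexposed = 33/220 = 0.15000.
RR = 0.68167/0.15000 = 4.54448
AR% = (RR − 1)/RR × 100 = (4.54448 − 1)/4.54448 × 100 = 77.9953%

78.00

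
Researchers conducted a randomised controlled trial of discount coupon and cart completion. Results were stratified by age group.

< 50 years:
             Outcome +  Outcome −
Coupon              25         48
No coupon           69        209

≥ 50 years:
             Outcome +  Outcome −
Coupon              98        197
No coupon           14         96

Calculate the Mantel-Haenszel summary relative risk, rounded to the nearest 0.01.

RR_MH = Σ(aᵢ·n₀ᵢ/nᵢ) / Σ(cᵢ·n₁ᵢ/nᵢ), with n₁ᵢ = aᵢ+bᵢ (exposed), n₀ᵢ = cᵢ+dᵢ (unexposed), nᵢ = n₁ᵢ+n₀ᵢ.
Stratum 1 (< 50 years): n₁ = 73, n₀ = 278, n = 351; a·n₀/n = 25·278/351 = 19.8006; c·n₁/n = 69·73/351 = 14.3504
Stratum 2 (≥ 50 years): n₁ = 295, n₀ = 110, n = 405; a·n₀/n = 98·110/405 = 26.6173; c·n₁/n = 14·295/405 = 10.1975
RR_MH = (19.8006 + 26.6173) / (14.3504 + 10.1975) = 46.4179 / 24.5480 = 1.89090

1.89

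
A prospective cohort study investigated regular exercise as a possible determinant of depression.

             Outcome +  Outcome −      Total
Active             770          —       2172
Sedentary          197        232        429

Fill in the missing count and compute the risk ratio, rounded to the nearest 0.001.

The missing cell is in the exposed row: 2172 − 770 = 1402.
So a = 770, b = 1402, c = 197, d = 232.
RR = [a/(a+b)] / [c/(c+d)] = (770/2172) / (197/429) = 0.35451/0.45921 = 0.77201

0.772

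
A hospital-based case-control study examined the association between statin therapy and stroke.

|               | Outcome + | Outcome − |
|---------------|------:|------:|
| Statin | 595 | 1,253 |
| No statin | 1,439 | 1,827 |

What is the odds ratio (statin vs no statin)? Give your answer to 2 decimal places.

0.60

Cells: a = 595, b = 1253, c = 1439, d = 1827.
OR = (a·d)/(b·c) = (595 × 1827) / (1253 × 1439) = 1087065 / 1803067 = 0.60290
Exposure is associated with lower odds of stroke (OR = 0.60 < 1).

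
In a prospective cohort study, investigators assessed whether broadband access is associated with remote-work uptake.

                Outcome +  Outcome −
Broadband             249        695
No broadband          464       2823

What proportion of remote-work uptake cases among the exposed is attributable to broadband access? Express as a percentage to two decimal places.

Cells: a = 249, b = 695, c = 464, d = 2823.
Risk in exposed = 249/944 = 0.26377; risk in unexposed = 464/3287 = 0.14116.
RR = 0.26377/0.14116 = 1.86857
AR% = (RR − 1)/RR × 100 = (1.86857 − 1)/1.86857 × 100 = 46.4831%

46.48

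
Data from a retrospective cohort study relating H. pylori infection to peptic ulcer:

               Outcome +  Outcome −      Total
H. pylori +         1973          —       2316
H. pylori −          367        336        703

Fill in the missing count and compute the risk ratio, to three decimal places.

1.632

The missing cell is in the exposed row: 2316 − 1973 = 343.
So a = 1973, b = 343, c = 367, d = 336.
RR = [a/(a+b)] / [c/(c+d)] = (1973/2316) / (367/703) = 0.85190/0.52205 = 1.63184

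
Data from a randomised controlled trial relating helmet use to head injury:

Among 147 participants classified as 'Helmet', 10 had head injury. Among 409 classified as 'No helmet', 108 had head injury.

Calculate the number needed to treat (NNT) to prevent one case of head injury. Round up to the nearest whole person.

6

Risk in treated group = 10/147 = 0.06803; risk in control = 108/409 = 0.26406.
Absolute risk reduction = 0.26406 − 0.06803 = 0.19603
NNT = 1 / ARR = 1 / 0.19603 = 5.101 → round up → 6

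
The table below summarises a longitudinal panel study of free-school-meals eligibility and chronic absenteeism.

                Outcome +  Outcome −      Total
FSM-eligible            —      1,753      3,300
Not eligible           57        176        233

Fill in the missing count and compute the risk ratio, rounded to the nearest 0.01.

The missing cell is in the exposed row: 3300 − 1753 = 1547.
So a = 1547, b = 1753, c = 57, d = 176.
RR = [a/(a+b)] / [c/(c+d)] = (1547/3300) / (57/233) = 0.46879/0.24464 = 1.91627

1.92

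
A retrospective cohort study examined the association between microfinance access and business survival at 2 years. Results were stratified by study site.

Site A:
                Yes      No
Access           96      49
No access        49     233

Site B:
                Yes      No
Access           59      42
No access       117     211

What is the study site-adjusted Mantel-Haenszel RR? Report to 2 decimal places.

2.46

RR_MH = Σ(aᵢ·n₀ᵢ/nᵢ) / Σ(cᵢ·n₁ᵢ/nᵢ), with n₁ᵢ = aᵢ+bᵢ (exposed), n₀ᵢ = cᵢ+dᵢ (unexposed), nᵢ = n₁ᵢ+n₀ᵢ.
Stratum 1 (Site A): n₁ = 145, n₀ = 282, n = 427; a·n₀/n = 96·282/427 = 63.4005; c·n₁/n = 49·145/427 = 16.6393
Stratum 2 (Site B): n₁ = 101, n₀ = 328, n = 429; a·n₀/n = 59·328/429 = 45.1096; c·n₁/n = 117·101/429 = 27.5455
RR_MH = (63.4005 + 45.1096) / (16.6393 + 27.5455) = 108.5100 / 44.1848 = 2.45582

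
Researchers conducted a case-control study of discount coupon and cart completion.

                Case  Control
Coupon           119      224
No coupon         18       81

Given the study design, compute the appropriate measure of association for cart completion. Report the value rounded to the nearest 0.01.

2.39

Cells: a = 119, b = 224, c = 18, d = 81.
This is a case-control study: participants were sampled on outcome status, so risks in the source population cannot be estimated directly — relative risk is not valid here. The odds ratio is the appropriate measure.
OR = (a·d)/(b·c) = (119 × 81) / (224 × 18) = 9639 / 4032 = 2.39062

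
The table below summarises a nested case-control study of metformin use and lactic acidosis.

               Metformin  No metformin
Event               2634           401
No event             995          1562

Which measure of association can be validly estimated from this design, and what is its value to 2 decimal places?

Reading the table with exposure as columns: a = 2634 (Metformin, case), b = 995 (Metformin, non-case), c = 401 (No metformin, case), d = 1562.
This is a nested case-control study: participants were sampled on outcome status, so risks in the source population cannot be estimated directly — relative risk is not valid here. The odds ratio is the appropriate measure.
OR = (a·d)/(b·c) = (2634 × 1562) / (995 × 401) = 4114308 / 398995 = 10.31168

10.31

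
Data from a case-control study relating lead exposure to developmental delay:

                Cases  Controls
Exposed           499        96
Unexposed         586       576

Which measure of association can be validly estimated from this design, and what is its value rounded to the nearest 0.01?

Cells: a = 499, b = 96, c = 586, d = 576.
This is a case-control study: participants were sampled on outcome status, so risks in the source population cannot be estimated directly — relative risk is not valid here. The odds ratio is the appropriate measure.
OR = (a·d)/(b·c) = (499 × 576) / (96 × 586) = 287424 / 56256 = 5.10922

5.11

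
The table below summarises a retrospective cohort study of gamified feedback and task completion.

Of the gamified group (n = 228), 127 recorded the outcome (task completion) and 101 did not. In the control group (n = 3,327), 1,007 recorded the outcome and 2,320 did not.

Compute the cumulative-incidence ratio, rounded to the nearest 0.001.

1.840

From the description: a = 127, b = 101, c = 1007, d = 2320.
Risk in exposed = 127/228 = 0.55702; risk in unexposed = 1007/3327 = 0.30268.
RR = 0.55702 / 0.30268 = 1.84032
The risk among the exposed is 1.84 times that among the unexposed.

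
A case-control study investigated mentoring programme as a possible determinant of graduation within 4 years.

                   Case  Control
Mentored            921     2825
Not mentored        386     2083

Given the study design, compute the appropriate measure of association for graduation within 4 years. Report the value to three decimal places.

Cells: a = 921, b = 2825, c = 386, d = 2083.
This is a case-control study: participants were sampled on outcome status, so risks in the source population cannot be estimated directly — relative risk is not valid here. The odds ratio is the appropriate measure.
OR = (a·d)/(b·c) = (921 × 2083) / (2825 × 386) = 1918443 / 1090450 = 1.75931

1.759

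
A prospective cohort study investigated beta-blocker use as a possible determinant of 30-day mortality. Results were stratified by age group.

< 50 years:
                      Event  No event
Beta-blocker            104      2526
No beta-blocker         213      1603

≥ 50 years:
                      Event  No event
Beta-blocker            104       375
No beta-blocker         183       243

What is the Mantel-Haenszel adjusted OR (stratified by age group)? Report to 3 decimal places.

OR_MH = Σ(aᵢdᵢ/nᵢ) / Σ(bᵢcᵢ/nᵢ), where nᵢ is the stratum total.
Stratum 1 (< 50 years): n = 4446; a·d/n = 104·1603/4446 = 37.4971; b·c/n = 2526·213/4446 = 121.0162
Stratum 2 (≥ 50 years): n = 905; a·d/n = 104·243/905 = 27.9249; b·c/n = 375·183/905 = 75.8287
OR_MH = (37.4971 + 27.9249) / (121.0162 + 75.8287) = 65.4219 / 196.8449 = 0.33235

0.332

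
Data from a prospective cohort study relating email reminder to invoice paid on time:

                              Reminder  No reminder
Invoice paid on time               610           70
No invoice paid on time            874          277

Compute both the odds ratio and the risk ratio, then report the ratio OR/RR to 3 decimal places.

1.355

Reading the table with exposure as columns: a = 610 (Reminder, case), b = 874 (Reminder, non-case), c = 70 (No reminder, case), d = 277.
OR = (610·277)/(874·70) = 168970/61180 = 2.76185
Risk in exposed = 610/1484 = 0.41105; risk in unexposed = 70/347 = 0.20173; RR = 2.03764
OR/RR = 2.76185 / 2.03764 = 1.35542
The outcome is not rare, so the OR lies further from 1 than the RR.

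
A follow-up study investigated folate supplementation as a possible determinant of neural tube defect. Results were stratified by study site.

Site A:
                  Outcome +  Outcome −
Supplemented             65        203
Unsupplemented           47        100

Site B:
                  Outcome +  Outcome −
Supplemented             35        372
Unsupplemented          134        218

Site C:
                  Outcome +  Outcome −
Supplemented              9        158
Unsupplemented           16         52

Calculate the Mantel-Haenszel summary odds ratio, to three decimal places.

0.279

OR_MH = Σ(aᵢdᵢ/nᵢ) / Σ(bᵢcᵢ/nᵢ), where nᵢ is the stratum total.
Stratum 1 (Site A): n = 415; a·d/n = 65·100/415 = 15.6627; b·c/n = 203·47/415 = 22.9904
Stratum 2 (Site B): n = 759; a·d/n = 35·218/759 = 10.0527; b·c/n = 372·134/759 = 65.6759
Stratum 3 (Site C): n = 235; a·d/n = 9·52/235 = 1.9915; b·c/n = 158·16/235 = 10.7574
OR_MH = (15.6627 + 10.0527 + 1.9915) / (22.9904 + 65.6759 + 10.7574) = 27.7068 / 99.4237 = 0.27867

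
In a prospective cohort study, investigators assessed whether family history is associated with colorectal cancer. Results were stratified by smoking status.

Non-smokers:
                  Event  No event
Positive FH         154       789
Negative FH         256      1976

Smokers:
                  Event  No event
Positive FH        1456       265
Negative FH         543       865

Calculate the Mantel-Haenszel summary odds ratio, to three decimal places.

OR_MH = Σ(aᵢdᵢ/nᵢ) / Σ(bᵢcᵢ/nᵢ), where nᵢ is the stratum total.
Stratum 1 (Non-smokers): n = 3175; a·d/n = 154·1976/3175 = 95.8438; b·c/n = 789·256/3175 = 63.6170
Stratum 2 (Smokers): n = 3129; a·d/n = 1456·865/3129 = 402.5056; b·c/n = 265·543/3129 = 45.9875
OR_MH = (95.8438 + 402.5056) / (63.6170 + 45.9875) = 498.3494 / 109.6045 = 4.54679

4.547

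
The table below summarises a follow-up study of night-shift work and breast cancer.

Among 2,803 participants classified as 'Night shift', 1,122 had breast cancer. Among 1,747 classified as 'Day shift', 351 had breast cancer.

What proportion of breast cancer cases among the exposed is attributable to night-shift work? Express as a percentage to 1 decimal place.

49.8

From the description: a = 1122, b = 1681, c = 351, d = 1396.
Risk in exposed = 1122/2803 = 0.40029; risk in unexposed = 351/1747 = 0.20092.
RR = 0.40029/0.20092 = 1.99230
AR% = (RR − 1)/RR × 100 = (1.99230 − 1)/1.99230 × 100 = 49.8068%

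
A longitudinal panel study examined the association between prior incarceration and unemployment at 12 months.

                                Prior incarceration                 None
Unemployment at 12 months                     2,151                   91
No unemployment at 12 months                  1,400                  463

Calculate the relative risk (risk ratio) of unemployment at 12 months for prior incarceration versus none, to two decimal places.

3.69

Reading the table with exposure as columns: a = 2151 (Prior incarceration, case), b = 1400 (Prior incarceration, non-case), c = 91 (None, case), d = 463.
Risk in exposed = 2151/3551 = 0.60574; risk in unexposed = 91/554 = 0.16426.
RR = 0.60574 / 0.16426 = 3.68772
The risk among the exposed is 3.69 times that among the unexposed.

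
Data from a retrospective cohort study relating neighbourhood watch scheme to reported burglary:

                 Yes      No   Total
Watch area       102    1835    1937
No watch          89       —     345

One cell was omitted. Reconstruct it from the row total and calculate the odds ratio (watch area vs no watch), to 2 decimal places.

0.16

The missing cell is in the unexposed row: 345 − 89 = 256.
So a = 102, b = 1835, c = 89, d = 256.
OR = (a·d)/(b·c) = (102 × 256) / (1835 × 89) = 26112 / 163315 = 0.15989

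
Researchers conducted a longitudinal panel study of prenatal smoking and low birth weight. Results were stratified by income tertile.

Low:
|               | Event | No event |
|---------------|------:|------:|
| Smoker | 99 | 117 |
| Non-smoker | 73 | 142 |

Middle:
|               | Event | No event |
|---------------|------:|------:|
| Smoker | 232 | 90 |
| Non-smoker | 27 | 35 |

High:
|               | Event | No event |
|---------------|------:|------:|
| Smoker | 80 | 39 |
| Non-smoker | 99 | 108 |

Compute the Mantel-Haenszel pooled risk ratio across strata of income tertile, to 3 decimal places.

RR_MH = Σ(aᵢ·n₀ᵢ/nᵢ) / Σ(cᵢ·n₁ᵢ/nᵢ), with n₁ᵢ = aᵢ+bᵢ (exposed), n₀ᵢ = cᵢ+dᵢ (unexposed), nᵢ = n₁ᵢ+n₀ᵢ.
Stratum 1 (Low): n₁ = 216, n₀ = 215, n = 431; a·n₀/n = 99·215/431 = 49.3852; c·n₁/n = 73·216/431 = 36.5847
Stratum 2 (Middle): n₁ = 322, n₀ = 62, n = 384; a·n₀/n = 232·62/384 = 37.4583; c·n₁/n = 27·322/384 = 22.6406
Stratum 3 (High): n₁ = 119, n₀ = 207, n = 326; a·n₀/n = 80·207/326 = 50.7975; c·n₁/n = 99·119/326 = 36.1380
RR_MH = (49.3852 + 37.4583 + 50.7975) / (36.5847 + 22.6406 + 36.1380) = 137.6410 / 95.3633 = 1.44333

1.443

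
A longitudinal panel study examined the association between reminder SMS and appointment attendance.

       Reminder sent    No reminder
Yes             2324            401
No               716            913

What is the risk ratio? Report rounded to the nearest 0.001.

2.505

Reading the table with exposure as columns: a = 2324 (Reminder sent, case), b = 716 (Reminder sent, non-case), c = 401 (No reminder, case), d = 913.
Risk in exposed = 2324/3040 = 0.76447; risk in unexposed = 401/1314 = 0.30518.
RR = 0.76447 / 0.30518 = 2.50503
The risk among the exposed is 2.51 times that among the unexposed.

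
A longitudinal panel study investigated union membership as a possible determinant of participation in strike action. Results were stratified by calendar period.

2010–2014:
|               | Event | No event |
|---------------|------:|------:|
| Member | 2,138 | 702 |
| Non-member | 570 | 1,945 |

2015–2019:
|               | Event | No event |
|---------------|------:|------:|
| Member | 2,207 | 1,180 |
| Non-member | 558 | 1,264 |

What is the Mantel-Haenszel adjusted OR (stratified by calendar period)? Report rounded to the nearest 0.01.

6.52

OR_MH = Σ(aᵢdᵢ/nᵢ) / Σ(bᵢcᵢ/nᵢ), where nᵢ is the stratum total.
Stratum 1 (2010–2014): n = 5355; a·d/n = 2138·1945/5355 = 776.5472; b·c/n = 702·570/5355 = 74.7227
Stratum 2 (2015–2019): n = 5209; a·d/n = 2207·1264/5209 = 535.5439; b·c/n = 1180·558/5209 = 126.4043
OR_MH = (776.5472 + 535.5439) / (74.7227 + 126.4043) = 1312.0910 / 201.1270 = 6.52369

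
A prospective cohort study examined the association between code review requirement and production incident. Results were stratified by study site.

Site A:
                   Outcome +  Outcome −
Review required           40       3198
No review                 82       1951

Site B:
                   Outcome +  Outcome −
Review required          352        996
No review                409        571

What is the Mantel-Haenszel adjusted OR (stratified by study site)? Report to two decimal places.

OR_MH = Σ(aᵢdᵢ/nᵢ) / Σ(bᵢcᵢ/nᵢ), where nᵢ is the stratum total.
Stratum 1 (Site A): n = 5271; a·d/n = 40·1951/5271 = 14.8055; b·c/n = 3198·82/5271 = 49.7507
Stratum 2 (Site B): n = 2328; a·d/n = 352·571/2328 = 86.3368; b·c/n = 996·409/2328 = 174.9845
OR_MH = (14.8055 + 86.3368) / (49.7507 + 174.9845) = 101.1423 / 224.7352 = 0.45005

0.45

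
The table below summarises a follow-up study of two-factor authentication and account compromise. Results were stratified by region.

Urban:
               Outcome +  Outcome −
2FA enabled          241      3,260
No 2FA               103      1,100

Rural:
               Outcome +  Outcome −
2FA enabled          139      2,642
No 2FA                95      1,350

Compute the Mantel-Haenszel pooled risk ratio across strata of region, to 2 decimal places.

RR_MH = Σ(aᵢ·n₀ᵢ/nᵢ) / Σ(cᵢ·n₁ᵢ/nᵢ), with n₁ᵢ = aᵢ+bᵢ (exposed), n₀ᵢ = cᵢ+dᵢ (unexposed), nᵢ = n₁ᵢ+n₀ᵢ.
Stratum 1 (Urban): n₁ = 3501, n₀ = 1203, n = 4704; a·n₀/n = 241·1203/4704 = 61.6333; c·n₁/n = 103·3501/4704 = 76.6588
Stratum 2 (Rural): n₁ = 2781, n₀ = 1445, n = 4226; a·n₀/n = 139·1445/4226 = 47.5284; c·n₁/n = 95·2781/4226 = 62.5166
RR_MH = (61.6333 + 47.5284) / (76.6588 + 62.5166) = 109.1617 / 139.1754 = 0.78435

0.78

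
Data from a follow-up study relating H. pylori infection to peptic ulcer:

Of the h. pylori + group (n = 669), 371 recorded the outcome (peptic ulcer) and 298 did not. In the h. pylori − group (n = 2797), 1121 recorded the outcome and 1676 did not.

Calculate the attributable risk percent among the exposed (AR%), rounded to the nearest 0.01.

From the description: a = 371, b = 298, c = 1121, d = 1676.
Risk in exposed = 371/669 = 0.55456; risk in unexposed = 1121/2797 = 0.40079.
RR = 0.55456/0.40079 = 1.38368
AR% = (RR − 1)/RR × 100 = (1.38368 − 1)/1.38368 × 100 = 27.7288%

27.73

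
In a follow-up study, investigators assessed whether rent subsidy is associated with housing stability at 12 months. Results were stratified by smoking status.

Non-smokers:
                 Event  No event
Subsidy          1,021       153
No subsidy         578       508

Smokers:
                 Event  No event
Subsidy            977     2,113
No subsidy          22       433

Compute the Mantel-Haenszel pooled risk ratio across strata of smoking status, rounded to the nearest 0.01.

RR_MH = Σ(aᵢ·n₀ᵢ/nᵢ) / Σ(cᵢ·n₁ᵢ/nᵢ), with n₁ᵢ = aᵢ+bᵢ (exposed), n₀ᵢ = cᵢ+dᵢ (unexposed), nᵢ = n₁ᵢ+n₀ᵢ.
Stratum 1 (Non-smokers): n₁ = 1174, n₀ = 1086, n = 2260; a·n₀/n = 1021·1086/2260 = 490.6221; c·n₁/n = 578·1174/2260 = 300.2531
Stratum 2 (Smokers): n₁ = 3090, n₀ = 455, n = 3545; a·n₀/n = 977·455/3545 = 125.3977; c·n₁/n = 22·3090/3545 = 19.1763
RR_MH = (490.6221 + 125.3977) / (300.2531 + 19.1763) = 616.0199 / 319.4294 = 1.92850

1.93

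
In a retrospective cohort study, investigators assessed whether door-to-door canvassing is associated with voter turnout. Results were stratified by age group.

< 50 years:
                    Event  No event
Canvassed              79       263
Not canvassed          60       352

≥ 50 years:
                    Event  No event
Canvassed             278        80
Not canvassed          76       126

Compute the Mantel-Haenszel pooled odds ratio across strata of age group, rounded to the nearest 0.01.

OR_MH = Σ(aᵢdᵢ/nᵢ) / Σ(bᵢcᵢ/nᵢ), where nᵢ is the stratum total.
Stratum 1 (< 50 years): n = 754; a·d/n = 79·352/754 = 36.8806; b·c/n = 263·60/754 = 20.9284
Stratum 2 (≥ 50 years): n = 560; a·d/n = 278·126/560 = 62.5500; b·c/n = 80·76/560 = 10.8571
OR_MH = (36.8806 + 62.5500) / (20.9284 + 10.8571) = 99.4306 / 31.7855 = 3.12817

3.13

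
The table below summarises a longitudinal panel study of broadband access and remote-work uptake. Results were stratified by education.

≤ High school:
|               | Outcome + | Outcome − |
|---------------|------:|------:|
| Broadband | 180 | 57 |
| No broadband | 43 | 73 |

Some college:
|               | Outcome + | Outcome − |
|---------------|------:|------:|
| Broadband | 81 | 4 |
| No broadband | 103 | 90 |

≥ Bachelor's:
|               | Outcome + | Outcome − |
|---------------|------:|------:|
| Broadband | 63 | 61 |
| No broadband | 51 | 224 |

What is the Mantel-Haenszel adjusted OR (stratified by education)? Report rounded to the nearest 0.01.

OR_MH = Σ(aᵢdᵢ/nᵢ) / Σ(bᵢcᵢ/nᵢ), where nᵢ is the stratum total.
Stratum 1 (≤ High school): n = 353; a·d/n = 180·73/353 = 37.2238; b·c/n = 57·43/353 = 6.9433
Stratum 2 (Some college): n = 278; a·d/n = 81·90/278 = 26.2230; b·c/n = 4·103/278 = 1.4820
Stratum 3 (≥ Bachelor's): n = 399; a·d/n = 63·224/399 = 35.3684; b·c/n = 61·51/399 = 7.7970
OR_MH = (37.2238 + 26.2230 + 35.3684) / (6.9433 + 1.4820 + 7.7970) = 98.8152 / 16.2223 = 6.09130

6.09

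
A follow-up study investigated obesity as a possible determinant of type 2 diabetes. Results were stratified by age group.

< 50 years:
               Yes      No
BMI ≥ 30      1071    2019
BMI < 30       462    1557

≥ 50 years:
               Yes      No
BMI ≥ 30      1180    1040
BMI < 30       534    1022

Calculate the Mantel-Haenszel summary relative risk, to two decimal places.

RR_MH = Σ(aᵢ·n₀ᵢ/nᵢ) / Σ(cᵢ·n₁ᵢ/nᵢ), with n₁ᵢ = aᵢ+bᵢ (exposed), n₀ᵢ = cᵢ+dᵢ (unexposed), nᵢ = n₁ᵢ+n₀ᵢ.
Stratum 1 (< 50 years): n₁ = 3090, n₀ = 2019, n = 5109; a·n₀/n = 1071·2019/5109 = 423.2431; c·n₁/n = 462·3090/5109 = 279.4245
Stratum 2 (≥ 50 years): n₁ = 2220, n₀ = 1556, n = 3776; a·n₀/n = 1180·1556/3776 = 486.2500; c·n₁/n = 534·2220/3776 = 313.9513
RR_MH = (423.2431 + 486.2500) / (279.4245 + 313.9513) = 909.4931 / 593.3758 = 1.53274

1.53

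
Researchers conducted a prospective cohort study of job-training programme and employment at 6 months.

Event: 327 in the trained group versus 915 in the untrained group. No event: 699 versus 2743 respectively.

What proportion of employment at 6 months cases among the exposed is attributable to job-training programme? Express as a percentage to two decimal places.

21.52

From the description: a = 327, b = 699, c = 915, d = 2743.
Risk in exposed = 327/1026 = 0.31871; risk in unexposed = 915/3658 = 0.25014.
RR = 0.31871/0.25014 = 1.27416
AR% = (RR − 1)/RR × 100 = (1.27416 − 1)/1.27416 × 100 = 21.5167%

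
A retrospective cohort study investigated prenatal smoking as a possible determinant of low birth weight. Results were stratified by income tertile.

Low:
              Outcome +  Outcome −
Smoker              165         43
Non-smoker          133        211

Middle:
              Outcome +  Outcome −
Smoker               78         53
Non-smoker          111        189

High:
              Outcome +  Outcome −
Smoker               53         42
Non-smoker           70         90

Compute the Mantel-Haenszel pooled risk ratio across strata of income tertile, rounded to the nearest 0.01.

RR_MH = Σ(aᵢ·n₀ᵢ/nᵢ) / Σ(cᵢ·n₁ᵢ/nᵢ), with n₁ᵢ = aᵢ+bᵢ (exposed), n₀ᵢ = cᵢ+dᵢ (unexposed), nᵢ = n₁ᵢ+n₀ᵢ.
Stratum 1 (Low): n₁ = 208, n₀ = 344, n = 552; a·n₀/n = 165·344/552 = 102.8261; c·n₁/n = 133·208/552 = 50.1159
Stratum 2 (Middle): n₁ = 131, n₀ = 300, n = 431; a·n₀/n = 78·300/431 = 54.2923; c·n₁/n = 111·131/431 = 33.7378
Stratum 3 (High): n₁ = 95, n₀ = 160, n = 255; a·n₀/n = 53·160/255 = 33.2549; c·n₁/n = 70·95/255 = 26.0784
RR_MH = (102.8261 + 54.2923 + 33.2549) / (50.1159 + 33.7378 + 26.0784) = 190.3733 / 109.9322 = 1.73173

1.73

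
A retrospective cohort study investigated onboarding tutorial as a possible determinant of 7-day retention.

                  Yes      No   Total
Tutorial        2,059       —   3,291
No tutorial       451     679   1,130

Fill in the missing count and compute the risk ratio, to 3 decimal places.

The missing cell is in the exposed row: 3291 − 2059 = 1232.
So a = 2059, b = 1232, c = 451, d = 679.
RR = [a/(a+b)] / [c/(c+d)] = (2059/3291) / (451/1130) = 0.62565/0.39912 = 1.56758

1.568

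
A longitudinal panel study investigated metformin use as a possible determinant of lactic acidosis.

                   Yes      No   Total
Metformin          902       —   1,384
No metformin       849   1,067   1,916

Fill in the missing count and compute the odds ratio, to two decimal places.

2.35

The missing cell is in the exposed row: 1384 − 902 = 482.
So a = 902, b = 482, c = 849, d = 1067.
OR = (a·d)/(b·c) = (902 × 1067) / (482 × 849) = 962434 / 409218 = 2.35189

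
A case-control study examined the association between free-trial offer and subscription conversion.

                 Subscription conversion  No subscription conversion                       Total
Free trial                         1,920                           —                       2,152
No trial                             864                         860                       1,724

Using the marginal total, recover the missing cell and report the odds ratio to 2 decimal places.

8.24

The missing cell is in the exposed row: 2152 − 1920 = 232.
So a = 1920, b = 232, c = 864, d = 860.
OR = (a·d)/(b·c) = (1920 × 860) / (232 × 864) = 1651200 / 200448 = 8.23755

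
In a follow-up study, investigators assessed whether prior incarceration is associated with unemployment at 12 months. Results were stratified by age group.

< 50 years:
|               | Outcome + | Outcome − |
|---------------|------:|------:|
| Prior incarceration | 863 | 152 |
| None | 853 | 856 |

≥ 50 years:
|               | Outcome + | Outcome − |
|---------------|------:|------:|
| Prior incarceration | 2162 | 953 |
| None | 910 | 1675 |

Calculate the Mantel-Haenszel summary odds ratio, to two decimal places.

4.54

OR_MH = Σ(aᵢdᵢ/nᵢ) / Σ(bᵢcᵢ/nᵢ), where nᵢ is the stratum total.
Stratum 1 (< 50 years): n = 2724; a·d/n = 863·856/2724 = 271.1924; b·c/n = 152·853/2724 = 47.5977
Stratum 2 (≥ 50 years): n = 5700; a·d/n = 2162·1675/5700 = 635.3246; b·c/n = 953·910/5700 = 152.1456
OR_MH = (271.1924 + 635.3246) / (47.5977 + 152.1456) = 906.5169 / 199.7433 = 4.53841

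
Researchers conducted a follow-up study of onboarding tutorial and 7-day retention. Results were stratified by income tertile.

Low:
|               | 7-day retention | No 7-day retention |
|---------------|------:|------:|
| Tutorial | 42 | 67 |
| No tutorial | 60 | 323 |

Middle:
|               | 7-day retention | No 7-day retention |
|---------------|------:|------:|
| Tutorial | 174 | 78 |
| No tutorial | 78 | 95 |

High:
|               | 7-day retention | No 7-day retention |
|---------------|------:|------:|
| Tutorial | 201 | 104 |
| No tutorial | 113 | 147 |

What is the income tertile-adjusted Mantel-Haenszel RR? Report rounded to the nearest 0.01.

1.63

RR_MH = Σ(aᵢ·n₀ᵢ/nᵢ) / Σ(cᵢ·n₁ᵢ/nᵢ), with n₁ᵢ = aᵢ+bᵢ (exposed), n₀ᵢ = cᵢ+dᵢ (unexposed), nᵢ = n₁ᵢ+n₀ᵢ.
Stratum 1 (Low): n₁ = 109, n₀ = 383, n = 492; a·n₀/n = 42·383/492 = 32.6951; c·n₁/n = 60·109/492 = 13.2927
Stratum 2 (Middle): n₁ = 252, n₀ = 173, n = 425; a·n₀/n = 174·173/425 = 70.8282; c·n₁/n = 78·252/425 = 46.2494
Stratum 3 (High): n₁ = 305, n₀ = 260, n = 565; a·n₀/n = 201·260/565 = 92.4956; c·n₁/n = 113·305/565 = 61.0000
RR_MH = (32.6951 + 70.8282 + 92.4956) / (13.2927 + 46.2494 + 61.0000) = 196.0189 / 120.5421 = 1.62615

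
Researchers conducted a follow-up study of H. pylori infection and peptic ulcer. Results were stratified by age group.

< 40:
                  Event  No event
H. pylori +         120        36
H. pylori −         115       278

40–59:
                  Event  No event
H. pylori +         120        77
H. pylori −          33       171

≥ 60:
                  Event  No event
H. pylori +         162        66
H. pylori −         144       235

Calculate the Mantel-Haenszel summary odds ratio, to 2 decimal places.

OR_MH = Σ(aᵢdᵢ/nᵢ) / Σ(bᵢcᵢ/nᵢ), where nᵢ is the stratum total.
Stratum 1 (< 40): n = 549; a·d/n = 120·278/549 = 60.7650; b·c/n = 36·115/549 = 7.5410
Stratum 2 (40–59): n = 401; a·d/n = 120·171/401 = 51.1721; b·c/n = 77·33/401 = 6.3367
Stratum 3 (≥ 60): n = 607; a·d/n = 162·235/607 = 62.7183; b·c/n = 66·144/607 = 15.6573
OR_MH = (60.7650 + 51.1721 + 62.7183) / (7.5410 + 6.3367 + 15.6573) = 174.6554 / 29.5350 = 5.91351

5.91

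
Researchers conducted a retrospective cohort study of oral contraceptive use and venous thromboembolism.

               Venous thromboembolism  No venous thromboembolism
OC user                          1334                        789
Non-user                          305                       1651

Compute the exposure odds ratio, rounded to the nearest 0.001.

9.152

Cells: a = 1334, b = 789, c = 305, d = 1651.
OR = (a·d)/(b·c) = (1334 × 1651) / (789 × 305) = 2202434 / 240645 = 9.15221
The odds of venous thromboembolism are about 9.15 times as high in the oc user group.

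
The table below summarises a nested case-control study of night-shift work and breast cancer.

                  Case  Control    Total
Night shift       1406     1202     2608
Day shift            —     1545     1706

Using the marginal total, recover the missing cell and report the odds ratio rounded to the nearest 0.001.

The missing cell is in the unexposed row: 1706 − 1545 = 161.
So a = 1406, b = 1202, c = 161, d = 1545.
OR = (a·d)/(b·c) = (1406 × 1545) / (1202 × 161) = 2172270 / 193522 = 11.22493

11.225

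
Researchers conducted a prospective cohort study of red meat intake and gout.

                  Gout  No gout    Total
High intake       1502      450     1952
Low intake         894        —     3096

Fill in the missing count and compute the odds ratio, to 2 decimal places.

The missing cell is in the unexposed row: 3096 − 894 = 2202.
So a = 1502, b = 450, c = 894, d = 2202.
OR = (a·d)/(b·c) = (1502 × 2202) / (450 × 894) = 3307404 / 402300 = 8.22124

8.22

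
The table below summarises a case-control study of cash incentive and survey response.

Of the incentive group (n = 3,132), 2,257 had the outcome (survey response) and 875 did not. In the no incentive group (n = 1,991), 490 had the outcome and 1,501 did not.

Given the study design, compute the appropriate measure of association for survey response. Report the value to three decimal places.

From the description: a = 2257, b = 875, c = 490, d = 1501.
This is a case-control study: participants were sampled on outcome status, so risks in the source population cannot be estimated directly — relative risk is not valid here. The odds ratio is the appropriate measure.
OR = (a·d)/(b·c) = (2257 × 1501) / (875 × 490) = 3387757 / 428750 = 7.90147

7.901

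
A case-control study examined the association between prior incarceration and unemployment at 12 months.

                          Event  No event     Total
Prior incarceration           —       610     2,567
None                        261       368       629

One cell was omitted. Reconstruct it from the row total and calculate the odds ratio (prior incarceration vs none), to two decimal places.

The missing cell is in the exposed row: 2567 − 610 = 1957.
So a = 1957, b = 610, c = 261, d = 368.
OR = (a·d)/(b·c) = (1957 × 368) / (610 × 261) = 720176 / 159210 = 4.52343

4.52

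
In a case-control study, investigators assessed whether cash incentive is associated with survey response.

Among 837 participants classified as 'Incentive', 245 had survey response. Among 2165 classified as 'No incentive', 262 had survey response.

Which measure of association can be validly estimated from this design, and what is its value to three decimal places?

From the description: a = 245, b = 592, c = 262, d = 1903.
This is a case-control study: participants were sampled on outcome status, so risks in the source population cannot be estimated directly — relative risk is not valid here. The odds ratio is the appropriate measure.
OR = (a·d)/(b·c) = (245 × 1903) / (592 × 262) = 466235 / 155104 = 3.00595

3.006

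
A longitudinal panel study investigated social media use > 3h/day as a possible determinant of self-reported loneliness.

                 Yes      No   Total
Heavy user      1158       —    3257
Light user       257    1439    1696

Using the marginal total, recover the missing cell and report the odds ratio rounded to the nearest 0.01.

3.09

The missing cell is in the exposed row: 3257 − 1158 = 2099.
So a = 1158, b = 2099, c = 257, d = 1439.
OR = (a·d)/(b·c) = (1158 × 1439) / (2099 × 257) = 1666362 / 539443 = 3.08904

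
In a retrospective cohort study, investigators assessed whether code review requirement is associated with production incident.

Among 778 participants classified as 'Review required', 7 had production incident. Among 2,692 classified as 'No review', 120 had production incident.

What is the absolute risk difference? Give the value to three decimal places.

From the description: a = 7, b = 771, c = 120, d = 2572.
Risk in exposed = 7/778 = 0.008997; risk in unexposed = 120/2692 = 0.044577.
Risk difference = 0.008997 − 0.044577 = -0.035579

-0.036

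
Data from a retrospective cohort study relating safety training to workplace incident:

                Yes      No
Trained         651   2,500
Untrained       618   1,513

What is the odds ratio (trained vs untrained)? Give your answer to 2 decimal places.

Cells: a = 651, b = 2500, c = 618, d = 1513.
OR = (a·d)/(b·c) = (651 × 1513) / (2500 × 618) = 984963 / 1545000 = 0.63752
Exposure is associated with lower odds of workplace incident (OR = 0.64 < 1).

0.64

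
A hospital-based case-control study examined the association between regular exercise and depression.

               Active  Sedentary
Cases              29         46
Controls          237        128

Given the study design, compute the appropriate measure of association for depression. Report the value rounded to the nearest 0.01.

0.34

Reading the table with exposure as columns: a = 29 (Active, case), b = 237 (Active, non-case), c = 46 (Sedentary, case), d = 128.
This is a hospital-based case-control study: participants were sampled on outcome status, so risks in the source population cannot be estimated directly — relative risk is not valid here. The odds ratio is the appropriate measure.
OR = (a·d)/(b·c) = (29 × 128) / (237 × 46) = 3712 / 10902 = 0.34049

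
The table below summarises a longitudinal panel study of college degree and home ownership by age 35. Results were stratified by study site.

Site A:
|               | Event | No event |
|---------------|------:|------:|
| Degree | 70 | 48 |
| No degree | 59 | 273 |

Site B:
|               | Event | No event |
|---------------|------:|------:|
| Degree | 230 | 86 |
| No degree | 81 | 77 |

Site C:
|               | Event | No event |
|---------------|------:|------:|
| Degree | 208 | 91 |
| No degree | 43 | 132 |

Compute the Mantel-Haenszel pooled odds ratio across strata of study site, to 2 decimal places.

OR_MH = Σ(aᵢdᵢ/nᵢ) / Σ(bᵢcᵢ/nᵢ), where nᵢ is the stratum total.
Stratum 1 (Site A): n = 450; a·d/n = 70·273/450 = 42.4667; b·c/n = 48·59/450 = 6.2933
Stratum 2 (Site B): n = 474; a·d/n = 230·77/474 = 37.3629; b·c/n = 86·81/474 = 14.6962
Stratum 3 (Site C): n = 474; a·d/n = 208·132/474 = 57.9241; b·c/n = 91·43/474 = 8.2553
OR_MH = (42.4667 + 37.3629 + 57.9241) / (6.2933 + 14.6962 + 8.2553) = 137.7536 / 29.2448 = 4.71036

4.71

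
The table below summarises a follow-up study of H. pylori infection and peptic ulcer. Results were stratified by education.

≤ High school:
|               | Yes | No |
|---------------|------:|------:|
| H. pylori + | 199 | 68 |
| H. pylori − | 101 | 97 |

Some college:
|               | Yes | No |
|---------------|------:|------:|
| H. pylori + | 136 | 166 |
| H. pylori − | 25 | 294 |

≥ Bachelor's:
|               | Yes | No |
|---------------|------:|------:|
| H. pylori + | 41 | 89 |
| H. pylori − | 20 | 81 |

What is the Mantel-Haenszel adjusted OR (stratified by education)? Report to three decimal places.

4.125

OR_MH = Σ(aᵢdᵢ/nᵢ) / Σ(bᵢcᵢ/nᵢ), where nᵢ is the stratum total.
Stratum 1 (≤ High school): n = 465; a·d/n = 199·97/465 = 41.5118; b·c/n = 68·101/465 = 14.7699
Stratum 2 (Some college): n = 621; a·d/n = 136·294/621 = 64.3865; b·c/n = 166·25/621 = 6.6828
Stratum 3 (≥ Bachelor's): n = 231; a·d/n = 41·81/231 = 14.3766; b·c/n = 89·20/231 = 7.7056
OR_MH = (41.5118 + 64.3865 + 14.3766) / (14.7699 + 6.6828 + 7.7056) = 120.2749 / 29.1583 = 4.12490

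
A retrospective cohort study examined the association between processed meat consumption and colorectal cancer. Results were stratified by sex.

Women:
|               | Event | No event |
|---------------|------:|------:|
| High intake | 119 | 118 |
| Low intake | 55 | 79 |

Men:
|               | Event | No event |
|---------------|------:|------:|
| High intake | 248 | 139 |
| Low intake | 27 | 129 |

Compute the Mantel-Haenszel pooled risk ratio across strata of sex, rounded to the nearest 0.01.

RR_MH = Σ(aᵢ·n₀ᵢ/nᵢ) / Σ(cᵢ·n₁ᵢ/nᵢ), with n₁ᵢ = aᵢ+bᵢ (exposed), n₀ᵢ = cᵢ+dᵢ (unexposed), nᵢ = n₁ᵢ+n₀ᵢ.
Stratum 1 (Women): n₁ = 237, n₀ = 134, n = 371; a·n₀/n = 119·134/371 = 42.9811; c·n₁/n = 55·237/371 = 35.1348
Stratum 2 (Men): n₁ = 387, n₀ = 156, n = 543; a·n₀/n = 248·156/543 = 71.2486; c·n₁/n = 27·387/543 = 19.2431
RR_MH = (42.9811 + 71.2486) / (35.1348 + 19.2431) = 114.2298 / 54.3779 = 2.10067

2.10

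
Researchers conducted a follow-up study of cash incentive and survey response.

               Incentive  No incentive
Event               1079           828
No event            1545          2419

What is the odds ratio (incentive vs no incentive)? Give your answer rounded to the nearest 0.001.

2.040

Reading the table with exposure as columns: a = 1079 (Incentive, case), b = 1545 (Incentive, non-case), c = 828 (No incentive, case), d = 2419.
OR = (a·d)/(b·c) = (1079 × 2419) / (1545 × 828) = 2610101 / 1279260 = 2.04032
The odds of survey response are about 2.04 times as high in the incentive group.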